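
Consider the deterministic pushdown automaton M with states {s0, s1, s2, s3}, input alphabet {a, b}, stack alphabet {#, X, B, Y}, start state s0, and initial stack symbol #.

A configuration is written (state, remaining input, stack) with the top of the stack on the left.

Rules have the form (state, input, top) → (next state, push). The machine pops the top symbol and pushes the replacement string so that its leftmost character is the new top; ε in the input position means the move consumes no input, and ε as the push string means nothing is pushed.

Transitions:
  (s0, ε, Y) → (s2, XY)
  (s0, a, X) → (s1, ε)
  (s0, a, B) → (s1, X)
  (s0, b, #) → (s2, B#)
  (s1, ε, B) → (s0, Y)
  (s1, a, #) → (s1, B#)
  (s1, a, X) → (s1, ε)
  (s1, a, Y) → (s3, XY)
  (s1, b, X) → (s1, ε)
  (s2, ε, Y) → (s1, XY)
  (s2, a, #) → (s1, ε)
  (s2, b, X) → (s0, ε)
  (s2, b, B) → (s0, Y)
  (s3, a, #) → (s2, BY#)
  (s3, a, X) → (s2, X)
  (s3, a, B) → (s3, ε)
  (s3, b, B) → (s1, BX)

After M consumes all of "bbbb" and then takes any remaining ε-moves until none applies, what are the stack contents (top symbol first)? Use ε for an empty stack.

XY#

(s0, bbbb, #)
  read b, top #: go to s2, push B# → (s2, bbb, B#)
  read b, top B: go to s0, push Y → (s0, bb, Y#)
  ε-move, top Y: go to s2, push XY → (s2, bb, XY#)
  read b, top X: go to s0, push ε → (s0, b, Y#)
  ε-move, top Y: go to s2, push XY → (s2, b, XY#)
  read b, top X: go to s0, push ε → (s0, ε, Y#)
  ε-move, top Y: go to s2, push XY → (s2, ε, XY#)
All input consumed in state s2 with stack XY#.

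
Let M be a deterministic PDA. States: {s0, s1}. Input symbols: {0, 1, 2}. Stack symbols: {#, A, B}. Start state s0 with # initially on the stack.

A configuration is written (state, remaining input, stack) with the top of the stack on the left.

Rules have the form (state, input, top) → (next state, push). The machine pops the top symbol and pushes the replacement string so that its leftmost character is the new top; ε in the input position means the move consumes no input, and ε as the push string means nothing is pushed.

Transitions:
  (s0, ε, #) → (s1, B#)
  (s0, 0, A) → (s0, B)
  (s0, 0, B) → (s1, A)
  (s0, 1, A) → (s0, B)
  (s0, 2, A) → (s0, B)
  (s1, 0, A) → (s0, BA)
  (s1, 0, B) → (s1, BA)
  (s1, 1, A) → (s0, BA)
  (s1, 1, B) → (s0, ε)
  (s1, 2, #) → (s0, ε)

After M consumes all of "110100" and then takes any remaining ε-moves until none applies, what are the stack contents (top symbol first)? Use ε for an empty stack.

A#

(s0, 110100, #)
  ε-move, top #: go to s1, push B# → (s1, 110100, B#)
  read 1, top B: go to s0, push ε → (s0, 10100, #)
  ε-move, top #: go to s1, push B# → (s1, 10100, B#)
  read 1, top B: go to s0, push ε → (s0, 0100, #)
  ε-move, top #: go to s1, push B# → (s1, 0100, B#)
  read 0, top B: go to s1, push BA → (s1, 100, BA#)
  read 1, top B: go to s0, push ε → (s0, 00, A#)
  read 0, top A: go to s0, push B → (s0, 0, B#)
  read 0, top B: go to s1, push A → (s1, ε, A#)
All input consumed in state s1 with stack A#.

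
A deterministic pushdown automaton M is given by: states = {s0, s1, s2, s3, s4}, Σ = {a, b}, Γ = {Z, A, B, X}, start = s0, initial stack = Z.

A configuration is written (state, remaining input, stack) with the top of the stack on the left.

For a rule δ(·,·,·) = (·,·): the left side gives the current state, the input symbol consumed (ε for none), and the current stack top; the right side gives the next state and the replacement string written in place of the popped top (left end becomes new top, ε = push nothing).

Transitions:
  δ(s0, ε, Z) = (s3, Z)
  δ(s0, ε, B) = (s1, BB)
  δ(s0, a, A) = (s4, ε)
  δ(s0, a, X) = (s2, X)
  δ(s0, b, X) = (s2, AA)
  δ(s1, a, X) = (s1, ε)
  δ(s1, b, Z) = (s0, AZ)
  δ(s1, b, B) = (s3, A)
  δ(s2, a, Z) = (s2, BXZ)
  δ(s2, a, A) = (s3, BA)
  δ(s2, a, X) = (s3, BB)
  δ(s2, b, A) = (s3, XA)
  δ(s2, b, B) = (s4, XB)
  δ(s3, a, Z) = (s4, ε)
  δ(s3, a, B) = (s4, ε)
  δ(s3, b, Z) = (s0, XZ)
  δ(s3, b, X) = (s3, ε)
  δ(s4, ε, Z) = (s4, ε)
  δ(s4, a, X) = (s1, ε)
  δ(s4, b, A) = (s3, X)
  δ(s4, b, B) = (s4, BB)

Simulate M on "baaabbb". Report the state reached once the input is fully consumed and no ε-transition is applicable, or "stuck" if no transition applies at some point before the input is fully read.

(s0, baaabbb, Z)
  ε-move, top Z: go to s3, push Z → (s3, baaabbb, Z)
  read b, top Z: go to s0, push XZ → (s0, aaabbb, XZ)
  read a, top X: go to s2, push X → (s2, aabbb, XZ)
  read a, top X: go to s3, push BB → (s3, abbb, BBZ)
  read a, top B: go to s4, push ε → (s4, bbb, BZ)
  read b, top B: go to s4, push BB → (s4, bb, BBZ)
  read b, top B: go to s4, push BB → (s4, b, BBBZ)
  read b, top B: go to s4, push BB → (s4, ε, BBBBZ)
All input consumed; M is in state s4.

s4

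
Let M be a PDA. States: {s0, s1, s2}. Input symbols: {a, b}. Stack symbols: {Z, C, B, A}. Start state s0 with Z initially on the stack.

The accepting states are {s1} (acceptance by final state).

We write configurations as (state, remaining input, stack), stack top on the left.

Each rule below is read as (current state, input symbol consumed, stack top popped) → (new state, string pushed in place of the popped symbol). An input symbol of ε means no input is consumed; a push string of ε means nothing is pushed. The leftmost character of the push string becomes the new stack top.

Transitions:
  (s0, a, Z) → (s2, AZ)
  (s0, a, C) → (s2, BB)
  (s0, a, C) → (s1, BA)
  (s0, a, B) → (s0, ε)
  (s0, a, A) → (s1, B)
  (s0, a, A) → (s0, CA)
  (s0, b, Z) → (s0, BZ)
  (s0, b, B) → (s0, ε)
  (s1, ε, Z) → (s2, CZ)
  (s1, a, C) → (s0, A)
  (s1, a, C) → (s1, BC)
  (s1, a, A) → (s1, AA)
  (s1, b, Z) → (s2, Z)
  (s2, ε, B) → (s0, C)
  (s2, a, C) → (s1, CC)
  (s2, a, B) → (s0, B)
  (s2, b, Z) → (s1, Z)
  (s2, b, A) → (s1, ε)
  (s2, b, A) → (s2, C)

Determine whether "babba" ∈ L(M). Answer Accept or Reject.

No computation consumes all input and reaches a final state.

Reject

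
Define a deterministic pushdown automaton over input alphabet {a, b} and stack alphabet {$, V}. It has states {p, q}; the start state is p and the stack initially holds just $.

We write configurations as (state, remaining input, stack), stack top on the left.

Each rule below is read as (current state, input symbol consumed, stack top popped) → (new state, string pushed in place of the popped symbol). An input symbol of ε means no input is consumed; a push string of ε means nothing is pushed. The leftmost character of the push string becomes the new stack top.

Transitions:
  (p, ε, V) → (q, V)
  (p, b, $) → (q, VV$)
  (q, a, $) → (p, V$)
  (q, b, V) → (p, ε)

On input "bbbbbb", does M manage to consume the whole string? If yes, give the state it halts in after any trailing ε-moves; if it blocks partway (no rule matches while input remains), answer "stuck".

p

(p, bbbbbb, $)
  read b, top $: go to q, push VV$ → (q, bbbbb, VV$)
  read b, top V: go to p, push ε → (p, bbbb, V$)
  ε-move, top V: go to q, push V → (q, bbbb, V$)
  read b, top V: go to p, push ε → (p, bbb, $)
  read b, top $: go to q, push VV$ → (q, bb, VV$)
  read b, top V: go to p, push ε → (p, b, V$)
  ε-move, top V: go to q, push V → (q, b, V$)
  read b, top V: go to p, push ε → (p, ε, $)
All input consumed; M is in state p.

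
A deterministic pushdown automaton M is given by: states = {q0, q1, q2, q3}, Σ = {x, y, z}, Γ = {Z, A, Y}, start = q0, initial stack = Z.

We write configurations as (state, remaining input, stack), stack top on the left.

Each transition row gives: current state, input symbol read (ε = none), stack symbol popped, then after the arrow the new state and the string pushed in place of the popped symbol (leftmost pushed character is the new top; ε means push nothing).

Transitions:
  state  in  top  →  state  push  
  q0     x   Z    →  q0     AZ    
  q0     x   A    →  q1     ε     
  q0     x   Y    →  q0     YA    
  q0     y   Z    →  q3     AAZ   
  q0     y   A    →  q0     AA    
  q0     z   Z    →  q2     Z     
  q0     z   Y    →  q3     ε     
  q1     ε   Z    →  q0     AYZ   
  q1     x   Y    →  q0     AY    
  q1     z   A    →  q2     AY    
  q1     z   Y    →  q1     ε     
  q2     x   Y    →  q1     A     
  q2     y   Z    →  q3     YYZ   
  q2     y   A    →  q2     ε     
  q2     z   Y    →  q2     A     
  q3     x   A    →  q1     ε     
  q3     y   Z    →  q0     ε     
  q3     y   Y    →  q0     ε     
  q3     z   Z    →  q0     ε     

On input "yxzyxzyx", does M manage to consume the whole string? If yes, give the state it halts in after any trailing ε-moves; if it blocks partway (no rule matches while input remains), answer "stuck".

q1

(q0, yxzyxzyx, Z)
  read y, top Z: go to q3, push AAZ → (q3, xzyxzyx, AAZ)
  read x, top A: go to q1, push ε → (q1, zyxzyx, AZ)
  read z, top A: go to q2, push AY → (q2, yxzyx, AYZ)
  read y, top A: go to q2, push ε → (q2, xzyx, YZ)
  read x, top Y: go to q1, push A → (q1, zyx, AZ)
  read z, top A: go to q2, push AY → (q2, yx, AYZ)
  read y, top A: go to q2, push ε → (q2, x, YZ)
  read x, top Y: go to q1, push A → (q1, ε, AZ)
All input consumed; M is in state q1.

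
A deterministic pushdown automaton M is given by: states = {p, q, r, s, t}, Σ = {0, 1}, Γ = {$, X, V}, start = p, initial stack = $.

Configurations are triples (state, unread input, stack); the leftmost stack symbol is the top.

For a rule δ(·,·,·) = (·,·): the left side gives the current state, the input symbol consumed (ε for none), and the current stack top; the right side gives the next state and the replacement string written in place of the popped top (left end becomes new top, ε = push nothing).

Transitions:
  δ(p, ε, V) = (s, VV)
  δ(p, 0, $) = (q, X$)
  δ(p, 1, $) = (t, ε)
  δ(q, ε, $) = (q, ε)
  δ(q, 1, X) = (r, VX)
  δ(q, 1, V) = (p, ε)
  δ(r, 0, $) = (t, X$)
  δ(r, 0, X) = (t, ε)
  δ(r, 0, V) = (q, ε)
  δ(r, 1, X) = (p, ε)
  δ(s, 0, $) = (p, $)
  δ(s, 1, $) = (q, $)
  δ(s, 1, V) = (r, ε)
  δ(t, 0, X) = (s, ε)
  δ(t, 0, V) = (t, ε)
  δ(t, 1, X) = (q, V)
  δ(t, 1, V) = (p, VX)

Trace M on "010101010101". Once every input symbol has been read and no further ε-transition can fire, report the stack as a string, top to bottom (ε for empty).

VX$

(p, 010101010101, $)
  read 0, top $: go to q, push X$ → (q, 10101010101, X$)
  read 1, top X: go to r, push VX → (r, 0101010101, VX$)
  read 0, top V: go to q, push ε → (q, 101010101, X$)
  read 1, top X: go to r, push VX → (r, 01010101, VX$)
  read 0, top V: go to q, push ε → (q, 1010101, X$)
  read 1, top X: go to r, push VX → (r, 010101, VX$)
  read 0, top V: go to q, push ε → (q, 10101, X$)
  read 1, top X: go to r, push VX → (r, 0101, VX$)
  read 0, top V: go to q, push ε → (q, 101, X$)
  read 1, top X: go to r, push VX → (r, 01, VX$)
  read 0, top V: go to q, push ε → (q, 1, X$)
  read 1, top X: go to r, push VX → (r, ε, VX$)
All input consumed in state r with stack VX$.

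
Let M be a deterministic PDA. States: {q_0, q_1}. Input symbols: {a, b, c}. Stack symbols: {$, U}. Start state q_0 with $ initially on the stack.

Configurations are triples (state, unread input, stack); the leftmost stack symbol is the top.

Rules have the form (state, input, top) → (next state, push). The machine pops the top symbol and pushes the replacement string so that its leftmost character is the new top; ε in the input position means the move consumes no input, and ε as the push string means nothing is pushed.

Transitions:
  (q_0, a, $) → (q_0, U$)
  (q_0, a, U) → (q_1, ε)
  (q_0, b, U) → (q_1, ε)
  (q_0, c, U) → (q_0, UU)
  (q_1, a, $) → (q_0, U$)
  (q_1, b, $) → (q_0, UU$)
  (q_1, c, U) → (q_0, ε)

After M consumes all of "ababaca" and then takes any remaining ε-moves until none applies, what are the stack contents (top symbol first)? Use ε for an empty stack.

U$

(q_0, ababaca, $) ⊢ (q_0, babaca, U$) ⊢ (q_1, abaca, $) ⊢ (q_0, baca, U$) ⊢ (q_1, aca, $) ⊢ (q_0, ca, U$) ⊢ (q_0, a, UU$) ⊢ (q_1, ε, U$)
All input consumed in state q_1 with stack U$.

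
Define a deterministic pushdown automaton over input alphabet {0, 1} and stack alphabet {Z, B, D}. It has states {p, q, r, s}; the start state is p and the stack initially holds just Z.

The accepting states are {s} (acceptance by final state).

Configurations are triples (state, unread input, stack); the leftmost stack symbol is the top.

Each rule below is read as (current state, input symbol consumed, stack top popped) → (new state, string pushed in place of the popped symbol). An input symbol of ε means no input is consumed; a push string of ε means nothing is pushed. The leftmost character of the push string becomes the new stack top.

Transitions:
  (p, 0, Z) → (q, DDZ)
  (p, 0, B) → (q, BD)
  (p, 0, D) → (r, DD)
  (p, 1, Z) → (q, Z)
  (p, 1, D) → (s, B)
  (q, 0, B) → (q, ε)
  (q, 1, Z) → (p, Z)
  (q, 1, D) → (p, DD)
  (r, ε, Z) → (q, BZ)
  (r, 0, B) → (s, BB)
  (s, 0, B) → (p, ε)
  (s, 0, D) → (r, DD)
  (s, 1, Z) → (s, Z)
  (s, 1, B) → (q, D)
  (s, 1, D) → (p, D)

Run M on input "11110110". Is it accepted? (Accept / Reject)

(p, 11110110, Z) ⊢ (q, 1110110, Z) ⊢ (p, 110110, Z) ⊢ (q, 10110, Z) ⊢ (p, 0110, Z) ⊢ (q, 110, DDZ) ⊢ (p, 10, DDDZ) ⊢ (s, 0, BDDZ) ⊢ (p, ε, DDZ)
All input consumed; state p ∉ F and no further ε-move applies.

Reject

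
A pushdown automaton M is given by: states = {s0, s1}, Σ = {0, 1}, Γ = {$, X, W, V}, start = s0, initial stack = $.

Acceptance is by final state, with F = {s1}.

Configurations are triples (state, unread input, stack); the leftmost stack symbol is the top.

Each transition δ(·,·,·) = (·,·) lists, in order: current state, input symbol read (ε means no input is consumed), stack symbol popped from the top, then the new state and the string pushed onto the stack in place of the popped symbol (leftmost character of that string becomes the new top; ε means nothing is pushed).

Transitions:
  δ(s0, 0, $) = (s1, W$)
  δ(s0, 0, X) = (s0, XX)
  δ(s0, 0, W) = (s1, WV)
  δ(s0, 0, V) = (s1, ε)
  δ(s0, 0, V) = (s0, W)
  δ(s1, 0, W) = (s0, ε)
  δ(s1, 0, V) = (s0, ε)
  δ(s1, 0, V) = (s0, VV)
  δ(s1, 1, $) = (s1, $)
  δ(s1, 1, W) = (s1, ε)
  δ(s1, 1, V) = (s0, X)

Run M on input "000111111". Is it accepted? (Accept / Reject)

One accepting computation: (s0, 000111111, $) ⊢ (s1, 00111111, W$) ⊢ (s0, 0111111, $) ⊢ (s1, 111111, W$) ⊢ (s1, 11111, $) ⊢ (s1, 1111, $) ⊢ (s1, 111, $) ⊢ (s1, 11, $) ⊢ (s1, 1, $) ⊢ (s1, ε, $)
All input consumed and state s1 ∈ F.

Accept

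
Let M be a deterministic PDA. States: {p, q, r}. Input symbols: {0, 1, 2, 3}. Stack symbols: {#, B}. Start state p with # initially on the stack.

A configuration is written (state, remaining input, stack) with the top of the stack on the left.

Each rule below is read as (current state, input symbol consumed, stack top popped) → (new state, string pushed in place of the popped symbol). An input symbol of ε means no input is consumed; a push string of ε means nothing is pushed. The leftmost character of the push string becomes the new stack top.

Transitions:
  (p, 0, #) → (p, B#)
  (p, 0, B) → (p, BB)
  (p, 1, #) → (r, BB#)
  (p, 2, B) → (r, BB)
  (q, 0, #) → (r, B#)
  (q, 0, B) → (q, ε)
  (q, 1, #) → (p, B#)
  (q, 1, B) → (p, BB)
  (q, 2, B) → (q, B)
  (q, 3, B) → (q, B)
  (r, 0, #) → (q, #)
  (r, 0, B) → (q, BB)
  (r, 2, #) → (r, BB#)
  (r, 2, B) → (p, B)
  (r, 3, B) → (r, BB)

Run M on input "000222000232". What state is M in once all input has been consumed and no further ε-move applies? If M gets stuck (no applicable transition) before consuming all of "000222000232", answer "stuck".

q

(p, 000222000232, #) ⊢ (p, 00222000232, B#) ⊢ (p, 0222000232, BB#) ⊢ (p, 222000232, BBB#) ⊢ (r, 22000232, BBBB#) ⊢ (p, 2000232, BBBB#) ⊢ (r, 000232, BBBBB#) ⊢ (q, 00232, BBBBBB#) ⊢ (q, 0232, BBBBB#) ⊢ (q, 232, BBBB#) ⊢ (q, 32, BBBB#) ⊢ (q, 2, BBBB#) ⊢ (q, ε, BBBB#)
All input consumed; M is in state q.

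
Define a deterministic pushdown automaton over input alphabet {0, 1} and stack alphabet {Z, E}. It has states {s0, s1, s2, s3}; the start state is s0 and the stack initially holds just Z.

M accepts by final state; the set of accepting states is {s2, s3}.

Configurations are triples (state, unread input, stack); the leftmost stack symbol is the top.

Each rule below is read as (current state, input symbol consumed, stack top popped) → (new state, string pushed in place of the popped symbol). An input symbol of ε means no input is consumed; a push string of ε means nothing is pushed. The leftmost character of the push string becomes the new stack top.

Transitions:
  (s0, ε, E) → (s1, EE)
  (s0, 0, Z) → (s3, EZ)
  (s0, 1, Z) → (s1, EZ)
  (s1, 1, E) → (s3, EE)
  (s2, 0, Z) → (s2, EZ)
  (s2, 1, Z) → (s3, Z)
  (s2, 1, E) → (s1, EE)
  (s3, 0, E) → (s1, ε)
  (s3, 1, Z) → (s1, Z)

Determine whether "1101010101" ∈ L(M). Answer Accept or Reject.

Accept

(s0, 1101010101, Z)
  read 1, top Z: go to s1, push EZ → (s1, 101010101, EZ)
  read 1, top E: go to s3, push EE → (s3, 01010101, EEZ)
  read 0, top E: go to s1, push ε → (s1, 1010101, EZ)
  read 1, top E: go to s3, push EE → (s3, 010101, EEZ)
  read 0, top E: go to s1, push ε → (s1, 10101, EZ)
  read 1, top E: go to s3, push EE → (s3, 0101, EEZ)
  read 0, top E: go to s1, push ε → (s1, 101, EZ)
  read 1, top E: go to s3, push EE → (s3, 01, EEZ)
  read 0, top E: go to s1, push ε → (s1, 1, EZ)
  read 1, top E: go to s3, push EE → (s3, ε, EEZ)
All input consumed; state s3 ∈ F.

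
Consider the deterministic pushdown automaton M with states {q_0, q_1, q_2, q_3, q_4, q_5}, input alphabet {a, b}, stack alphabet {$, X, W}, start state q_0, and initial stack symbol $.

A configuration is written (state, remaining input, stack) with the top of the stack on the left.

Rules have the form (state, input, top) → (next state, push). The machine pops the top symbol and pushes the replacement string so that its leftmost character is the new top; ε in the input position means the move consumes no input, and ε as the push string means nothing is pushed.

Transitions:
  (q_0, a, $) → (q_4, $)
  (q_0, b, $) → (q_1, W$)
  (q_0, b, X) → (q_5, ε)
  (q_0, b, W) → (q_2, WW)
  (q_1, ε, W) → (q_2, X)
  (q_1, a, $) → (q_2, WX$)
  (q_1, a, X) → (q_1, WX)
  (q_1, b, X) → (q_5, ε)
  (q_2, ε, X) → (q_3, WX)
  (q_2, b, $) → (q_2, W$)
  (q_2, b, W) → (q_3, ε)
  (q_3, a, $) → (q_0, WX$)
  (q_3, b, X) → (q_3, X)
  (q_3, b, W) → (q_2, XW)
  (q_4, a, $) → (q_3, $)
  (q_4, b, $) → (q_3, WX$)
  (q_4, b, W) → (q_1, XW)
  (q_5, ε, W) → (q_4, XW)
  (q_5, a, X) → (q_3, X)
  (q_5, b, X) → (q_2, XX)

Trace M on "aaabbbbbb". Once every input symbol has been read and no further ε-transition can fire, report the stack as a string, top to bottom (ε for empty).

WXWXWXWXWX$

(q_0, aaabbbbbb, $)
  read a, top $: go to q_4, push $ → (q_4, aabbbbbb, $)
  read a, top $: go to q_3, push $ → (q_3, abbbbbb, $)
  read a, top $: go to q_0, push WX$ → (q_0, bbbbbb, WX$)
  read b, top W: go to q_2, push WW → (q_2, bbbbb, WWX$)
  read b, top W: go to q_3, push ε → (q_3, bbbb, WX$)
  read b, top W: go to q_2, push XW → (q_2, bbb, XWX$)
  ε-move, top X: go to q_3, push WX → (q_3, bbb, WXWX$)
  read b, top W: go to q_2, push XW → (q_2, bb, XWXWX$)
  ε-move, top X: go to q_3, push WX → (q_3, bb, WXWXWX$)
  read b, top W: go to q_2, push XW → (q_2, b, XWXWXWX$)
  ε-move, top X: go to q_3, push WX → (q_3, b, WXWXWXWX$)
  read b, top W: go to q_2, push XW → (q_2, ε, XWXWXWXWX$)
  ε-move, top X: go to q_3, push WX → (q_3, ε, WXWXWXWXWX$)
All input consumed in state q_3 with stack WXWXWXWXWX$.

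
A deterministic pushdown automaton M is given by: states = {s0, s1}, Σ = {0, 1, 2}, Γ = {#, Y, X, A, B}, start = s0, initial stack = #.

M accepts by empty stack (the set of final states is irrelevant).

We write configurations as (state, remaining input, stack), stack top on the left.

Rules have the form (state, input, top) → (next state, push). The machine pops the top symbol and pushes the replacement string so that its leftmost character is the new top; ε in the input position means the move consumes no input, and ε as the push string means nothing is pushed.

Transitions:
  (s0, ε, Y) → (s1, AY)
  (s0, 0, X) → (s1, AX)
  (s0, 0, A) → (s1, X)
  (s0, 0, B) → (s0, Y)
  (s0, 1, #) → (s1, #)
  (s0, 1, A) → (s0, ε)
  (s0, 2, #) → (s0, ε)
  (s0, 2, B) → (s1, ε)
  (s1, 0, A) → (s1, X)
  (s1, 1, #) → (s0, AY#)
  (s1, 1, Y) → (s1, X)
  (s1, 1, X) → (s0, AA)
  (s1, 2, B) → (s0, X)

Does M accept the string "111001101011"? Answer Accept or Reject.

Reject

(s0, 111001101011, #)
  read 1, top #: go to s1, push # → (s1, 11001101011, #)
  read 1, top #: go to s0, push AY# → (s0, 1001101011, AY#)
  read 1, top A: go to s0, push ε → (s0, 001101011, Y#)
  ε-move, top Y: go to s1, push AY → (s1, 001101011, AY#)
  read 0, top A: go to s1, push X → (s1, 01101011, XY#)
No transition applies at (s1, 01101011, XY#); input not fully consumed.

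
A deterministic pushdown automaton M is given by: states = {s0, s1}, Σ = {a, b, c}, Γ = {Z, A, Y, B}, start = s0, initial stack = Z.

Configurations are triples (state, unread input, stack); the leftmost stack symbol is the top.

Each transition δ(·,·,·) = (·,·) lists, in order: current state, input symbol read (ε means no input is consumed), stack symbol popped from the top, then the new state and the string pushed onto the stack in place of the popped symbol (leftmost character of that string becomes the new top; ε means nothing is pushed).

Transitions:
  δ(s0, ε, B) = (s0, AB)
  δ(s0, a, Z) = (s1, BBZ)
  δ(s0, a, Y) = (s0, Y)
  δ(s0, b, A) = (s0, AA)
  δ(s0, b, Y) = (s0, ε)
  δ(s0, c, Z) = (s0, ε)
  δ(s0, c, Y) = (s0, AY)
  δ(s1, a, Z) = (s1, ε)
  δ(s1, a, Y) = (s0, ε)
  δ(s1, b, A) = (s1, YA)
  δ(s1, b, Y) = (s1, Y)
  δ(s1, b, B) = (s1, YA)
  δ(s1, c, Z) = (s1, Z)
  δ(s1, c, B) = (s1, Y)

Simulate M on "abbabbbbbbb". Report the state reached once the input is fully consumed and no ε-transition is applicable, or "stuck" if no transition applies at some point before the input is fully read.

s0

(s0, abbabbbbbbb, Z) ⊢ (s1, bbabbbbbbb, BBZ) ⊢ (s1, babbbbbbb, YABZ) ⊢ (s1, abbbbbbb, YABZ) ⊢ (s0, bbbbbbb, ABZ) ⊢ (s0, bbbbbb, AABZ) ⊢ (s0, bbbbb, AAABZ) ⊢ (s0, bbbb, AAAABZ) ⊢ (s0, bbb, AAAAABZ) ⊢ (s0, bb, AAAAAABZ) ⊢ (s0, b, AAAAAAABZ) ⊢ (s0, ε, AAAAAAAABZ)
All input consumed; M is in state s0.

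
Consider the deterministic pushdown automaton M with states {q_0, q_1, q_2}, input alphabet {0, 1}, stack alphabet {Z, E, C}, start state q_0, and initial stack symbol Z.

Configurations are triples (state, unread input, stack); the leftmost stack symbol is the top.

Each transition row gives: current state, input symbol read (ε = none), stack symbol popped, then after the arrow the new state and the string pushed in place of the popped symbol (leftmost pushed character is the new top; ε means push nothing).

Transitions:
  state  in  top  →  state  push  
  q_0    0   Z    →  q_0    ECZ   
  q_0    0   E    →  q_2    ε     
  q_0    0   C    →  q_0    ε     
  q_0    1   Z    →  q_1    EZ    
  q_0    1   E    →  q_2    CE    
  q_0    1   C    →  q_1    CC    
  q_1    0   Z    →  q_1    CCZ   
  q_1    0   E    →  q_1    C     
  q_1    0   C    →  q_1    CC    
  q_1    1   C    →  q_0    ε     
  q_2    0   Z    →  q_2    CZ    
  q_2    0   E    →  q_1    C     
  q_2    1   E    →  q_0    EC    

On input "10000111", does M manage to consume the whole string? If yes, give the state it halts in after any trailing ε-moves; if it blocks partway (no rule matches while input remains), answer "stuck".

(q_0, 10000111, Z) ⊢ (q_1, 0000111, EZ) ⊢ (q_1, 000111, CZ) ⊢ (q_1, 00111, CCZ) ⊢ (q_1, 0111, CCCZ) ⊢ (q_1, 111, CCCCZ) ⊢ (q_0, 11, CCCZ) ⊢ (q_1, 1, CCCCZ) ⊢ (q_0, ε, CCCZ)
All input consumed; M is in state q_0.

q_0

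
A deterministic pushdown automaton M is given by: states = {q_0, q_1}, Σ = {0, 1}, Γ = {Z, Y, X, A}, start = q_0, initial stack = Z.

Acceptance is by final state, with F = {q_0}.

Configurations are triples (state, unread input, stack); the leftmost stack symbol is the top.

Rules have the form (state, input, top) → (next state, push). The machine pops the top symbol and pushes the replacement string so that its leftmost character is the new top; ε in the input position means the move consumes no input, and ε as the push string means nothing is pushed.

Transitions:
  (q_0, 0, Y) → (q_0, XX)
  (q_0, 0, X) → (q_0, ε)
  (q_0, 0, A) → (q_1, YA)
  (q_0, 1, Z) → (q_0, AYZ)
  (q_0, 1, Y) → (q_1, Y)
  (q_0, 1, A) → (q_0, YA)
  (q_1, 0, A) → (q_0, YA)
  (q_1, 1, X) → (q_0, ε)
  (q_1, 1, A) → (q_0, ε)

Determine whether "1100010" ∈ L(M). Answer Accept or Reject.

(q_0, 1100010, Z)
  read 1, top Z: go to q_0, push AYZ → (q_0, 100010, AYZ)
  read 1, top A: go to q_0, push YA → (q_0, 00010, YAYZ)
  read 0, top Y: go to q_0, push XX → (q_0, 0010, XXAYZ)
  read 0, top X: go to q_0, push ε → (q_0, 010, XAYZ)
  read 0, top X: go to q_0, push ε → (q_0, 10, AYZ)
  read 1, top A: go to q_0, push YA → (q_0, 0, YAYZ)
  read 0, top Y: go to q_0, push XX → (q_0, ε, XXAYZ)
All input consumed; state q_0 ∈ F.

Accept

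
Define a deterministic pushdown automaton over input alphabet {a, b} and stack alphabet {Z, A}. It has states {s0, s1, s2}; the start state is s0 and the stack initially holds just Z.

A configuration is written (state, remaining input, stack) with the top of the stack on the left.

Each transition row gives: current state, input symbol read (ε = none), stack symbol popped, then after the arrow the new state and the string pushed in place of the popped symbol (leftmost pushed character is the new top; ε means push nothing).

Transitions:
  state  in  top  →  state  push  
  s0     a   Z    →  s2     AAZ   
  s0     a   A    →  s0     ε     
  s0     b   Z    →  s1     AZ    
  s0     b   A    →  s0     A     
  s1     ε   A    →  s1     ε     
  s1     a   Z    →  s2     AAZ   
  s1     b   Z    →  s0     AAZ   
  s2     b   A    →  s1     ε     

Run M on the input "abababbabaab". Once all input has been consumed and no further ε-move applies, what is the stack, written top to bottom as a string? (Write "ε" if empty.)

(s0, abababbabaab, Z) ⊢ (s2, bababbabaab, AAZ) ⊢ (s1, ababbabaab, AZ) ⊢ (s1, ababbabaab, Z) ⊢ (s2, babbabaab, AAZ) ⊢ (s1, abbabaab, AZ) ⊢ (s1, abbabaab, Z) ⊢ (s2, bbabaab, AAZ) ⊢ (s1, babaab, AZ) ⊢ (s1, babaab, Z) ⊢ (s0, abaab, AAZ) ⊢ (s0, baab, AZ) ⊢ (s0, aab, AZ) ⊢ (s0, ab, Z) ⊢ (s2, b, AAZ) ⊢ (s1, ε, AZ) ⊢ (s1, ε, Z)
All input consumed in state s1 with stack Z.

Z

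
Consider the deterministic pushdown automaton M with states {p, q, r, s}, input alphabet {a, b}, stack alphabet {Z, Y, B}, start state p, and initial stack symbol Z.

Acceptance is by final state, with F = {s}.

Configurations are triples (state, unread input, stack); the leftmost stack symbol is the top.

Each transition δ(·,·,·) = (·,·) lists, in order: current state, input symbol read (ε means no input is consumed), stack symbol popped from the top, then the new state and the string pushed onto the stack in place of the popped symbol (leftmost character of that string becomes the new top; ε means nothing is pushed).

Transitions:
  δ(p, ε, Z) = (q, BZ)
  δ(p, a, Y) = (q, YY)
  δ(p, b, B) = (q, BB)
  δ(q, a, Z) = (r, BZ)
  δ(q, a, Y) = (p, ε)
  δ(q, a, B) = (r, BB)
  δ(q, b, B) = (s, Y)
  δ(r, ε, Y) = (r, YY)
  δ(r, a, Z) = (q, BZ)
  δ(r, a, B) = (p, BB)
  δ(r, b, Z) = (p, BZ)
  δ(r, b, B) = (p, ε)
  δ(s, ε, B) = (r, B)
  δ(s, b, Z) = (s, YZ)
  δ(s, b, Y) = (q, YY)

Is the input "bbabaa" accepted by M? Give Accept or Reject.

Reject

(p, bbabaa, Z)
  ε-move, top Z: go to q, push BZ → (q, bbabaa, BZ)
  read b, top B: go to s, push Y → (s, babaa, YZ)
  read b, top Y: go to q, push YY → (q, abaa, YYZ)
  read a, top Y: go to p, push ε → (p, baa, YZ)
No transition applies at (p, baa, YZ); input not fully consumed.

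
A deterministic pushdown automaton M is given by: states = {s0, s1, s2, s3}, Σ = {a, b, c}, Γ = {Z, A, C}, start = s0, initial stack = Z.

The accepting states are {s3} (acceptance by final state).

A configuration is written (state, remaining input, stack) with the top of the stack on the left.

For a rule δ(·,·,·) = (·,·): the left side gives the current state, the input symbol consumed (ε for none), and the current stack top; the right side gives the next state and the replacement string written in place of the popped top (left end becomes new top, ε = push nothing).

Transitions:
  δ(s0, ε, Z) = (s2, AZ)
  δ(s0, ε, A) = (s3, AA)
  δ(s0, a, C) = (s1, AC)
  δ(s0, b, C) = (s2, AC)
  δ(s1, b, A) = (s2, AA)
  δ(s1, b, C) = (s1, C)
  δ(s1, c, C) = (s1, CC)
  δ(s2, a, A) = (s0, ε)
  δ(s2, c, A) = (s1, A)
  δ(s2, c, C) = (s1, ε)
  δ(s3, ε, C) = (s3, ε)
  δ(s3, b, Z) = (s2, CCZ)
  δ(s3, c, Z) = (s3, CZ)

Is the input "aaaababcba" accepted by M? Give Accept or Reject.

(s0, aaaababcba, Z)
  ε-move, top Z: go to s2, push AZ → (s2, aaaababcba, AZ)
  read a, top A: go to s0, push ε → (s0, aaababcba, Z)
  ε-move, top Z: go to s2, push AZ → (s2, aaababcba, AZ)
  read a, top A: go to s0, push ε → (s0, aababcba, Z)
  ε-move, top Z: go to s2, push AZ → (s2, aababcba, AZ)
  read a, top A: go to s0, push ε → (s0, ababcba, Z)
  ε-move, top Z: go to s2, push AZ → (s2, ababcba, AZ)
  read a, top A: go to s0, push ε → (s0, babcba, Z)
  ε-move, top Z: go to s2, push AZ → (s2, babcba, AZ)
No transition applies at (s2, babcba, AZ); input not fully consumed.

Reject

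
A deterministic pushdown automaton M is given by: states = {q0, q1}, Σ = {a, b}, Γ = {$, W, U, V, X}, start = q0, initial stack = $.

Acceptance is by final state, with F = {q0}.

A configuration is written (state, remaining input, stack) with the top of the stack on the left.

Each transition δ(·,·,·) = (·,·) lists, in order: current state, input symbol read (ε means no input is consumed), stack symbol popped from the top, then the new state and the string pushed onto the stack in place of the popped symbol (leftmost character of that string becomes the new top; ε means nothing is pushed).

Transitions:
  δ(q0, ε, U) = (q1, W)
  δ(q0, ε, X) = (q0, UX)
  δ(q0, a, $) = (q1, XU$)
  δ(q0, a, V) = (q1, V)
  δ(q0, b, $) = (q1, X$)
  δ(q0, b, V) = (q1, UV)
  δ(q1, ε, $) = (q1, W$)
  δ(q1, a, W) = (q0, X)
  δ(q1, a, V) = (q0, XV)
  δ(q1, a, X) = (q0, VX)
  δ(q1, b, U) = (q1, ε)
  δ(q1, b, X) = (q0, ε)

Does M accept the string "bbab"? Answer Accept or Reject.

(q0, bbab, $)
  read b, top $: go to q1, push X$ → (q1, bab, X$)
  read b, top X: go to q0, push ε → (q0, ab, $)
  read a, top $: go to q1, push XU$ → (q1, b, XU$)
  read b, top X: go to q0, push ε → (q0, ε, U$)
All input consumed; state q0 ∈ F.

Accept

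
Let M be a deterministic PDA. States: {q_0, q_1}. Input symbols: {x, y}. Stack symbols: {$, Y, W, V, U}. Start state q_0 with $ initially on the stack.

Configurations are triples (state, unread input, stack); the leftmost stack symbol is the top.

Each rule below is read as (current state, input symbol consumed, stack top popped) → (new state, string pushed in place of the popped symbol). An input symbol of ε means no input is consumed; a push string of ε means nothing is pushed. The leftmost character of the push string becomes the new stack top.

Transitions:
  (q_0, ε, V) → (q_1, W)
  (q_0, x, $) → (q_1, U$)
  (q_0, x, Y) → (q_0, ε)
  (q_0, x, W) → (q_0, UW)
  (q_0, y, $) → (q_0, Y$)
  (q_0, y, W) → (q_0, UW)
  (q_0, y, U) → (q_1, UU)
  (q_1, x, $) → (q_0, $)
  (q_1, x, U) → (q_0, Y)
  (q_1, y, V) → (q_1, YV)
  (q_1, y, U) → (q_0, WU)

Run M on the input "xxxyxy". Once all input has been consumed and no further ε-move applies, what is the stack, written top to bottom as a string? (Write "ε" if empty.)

Y$

(q_0, xxxyxy, $)
  read x, top $: go to q_1, push U$ → (q_1, xxyxy, U$)
  read x, top U: go to q_0, push Y → (q_0, xyxy, Y$)
  read x, top Y: go to q_0, push ε → (q_0, yxy, $)
  read y, top $: go to q_0, push Y$ → (q_0, xy, Y$)
  read x, top Y: go to q_0, push ε → (q_0, y, $)
  read y, top $: go to q_0, push Y$ → (q_0, ε, Y$)
All input consumed in state q_0 with stack Y$.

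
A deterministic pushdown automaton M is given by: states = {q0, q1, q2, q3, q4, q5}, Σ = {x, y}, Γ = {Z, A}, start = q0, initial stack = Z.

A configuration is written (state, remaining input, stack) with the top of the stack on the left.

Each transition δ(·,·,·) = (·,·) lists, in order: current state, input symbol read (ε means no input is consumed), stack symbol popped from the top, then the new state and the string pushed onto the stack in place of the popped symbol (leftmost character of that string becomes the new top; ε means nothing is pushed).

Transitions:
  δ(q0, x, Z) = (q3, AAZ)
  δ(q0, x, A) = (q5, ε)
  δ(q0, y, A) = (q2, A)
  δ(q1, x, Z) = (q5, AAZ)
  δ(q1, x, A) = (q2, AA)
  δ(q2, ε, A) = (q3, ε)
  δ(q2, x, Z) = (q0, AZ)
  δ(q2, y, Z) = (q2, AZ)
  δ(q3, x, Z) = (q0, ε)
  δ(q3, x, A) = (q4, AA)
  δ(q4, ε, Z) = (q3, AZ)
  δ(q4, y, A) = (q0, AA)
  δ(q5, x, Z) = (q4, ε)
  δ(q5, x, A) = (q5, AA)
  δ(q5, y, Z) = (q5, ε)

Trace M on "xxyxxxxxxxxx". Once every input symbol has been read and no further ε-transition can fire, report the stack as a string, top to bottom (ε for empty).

AAAAAAAAAAAZ

(q0, xxyxxxxxxxxx, Z)
  read x, top Z: go to q3, push AAZ → (q3, xyxxxxxxxxx, AAZ)
  read x, top A: go to q4, push AA → (q4, yxxxxxxxxx, AAAZ)
  read y, top A: go to q0, push AA → (q0, xxxxxxxxx, AAAAZ)
  read x, top A: go to q5, push ε → (q5, xxxxxxxx, AAAZ)
  read x, top A: go to q5, push AA → (q5, xxxxxxx, AAAAZ)
  read x, top A: go to q5, push AA → (q5, xxxxxx, AAAAAZ)
  read x, top A: go to q5, push AA → (q5, xxxxx, AAAAAAZ)
  read x, top A: go to q5, push AA → (q5, xxxx, AAAAAAAZ)
  read x, top A: go to q5, push AA → (q5, xxx, AAAAAAAAZ)
  read x, top A: go to q5, push AA → (q5, xx, AAAAAAAAAZ)
  read x, top A: go to q5, push AA → (q5, x, AAAAAAAAAAZ)
  read x, top A: go to q5, push AA → (q5, ε, AAAAAAAAAAAZ)
All input consumed in state q5 with stack AAAAAAAAAAAZ.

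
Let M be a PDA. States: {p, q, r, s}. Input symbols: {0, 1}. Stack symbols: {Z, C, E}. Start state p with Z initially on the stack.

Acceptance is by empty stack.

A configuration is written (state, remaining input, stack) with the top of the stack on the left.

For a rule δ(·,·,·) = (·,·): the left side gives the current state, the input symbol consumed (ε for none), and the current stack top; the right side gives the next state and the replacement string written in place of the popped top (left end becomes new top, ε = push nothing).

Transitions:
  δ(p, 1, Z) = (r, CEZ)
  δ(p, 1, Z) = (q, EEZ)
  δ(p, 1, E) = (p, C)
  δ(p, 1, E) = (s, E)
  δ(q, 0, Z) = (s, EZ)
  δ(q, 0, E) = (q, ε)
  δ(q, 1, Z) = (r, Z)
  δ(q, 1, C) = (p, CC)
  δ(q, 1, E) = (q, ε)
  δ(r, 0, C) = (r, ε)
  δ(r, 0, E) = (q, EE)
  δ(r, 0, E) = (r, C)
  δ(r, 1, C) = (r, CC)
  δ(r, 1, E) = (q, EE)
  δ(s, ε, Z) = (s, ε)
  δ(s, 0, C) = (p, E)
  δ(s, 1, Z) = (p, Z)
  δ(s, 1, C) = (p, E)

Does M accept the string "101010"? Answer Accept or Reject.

Reject

No computation consumes all input and empties the stack.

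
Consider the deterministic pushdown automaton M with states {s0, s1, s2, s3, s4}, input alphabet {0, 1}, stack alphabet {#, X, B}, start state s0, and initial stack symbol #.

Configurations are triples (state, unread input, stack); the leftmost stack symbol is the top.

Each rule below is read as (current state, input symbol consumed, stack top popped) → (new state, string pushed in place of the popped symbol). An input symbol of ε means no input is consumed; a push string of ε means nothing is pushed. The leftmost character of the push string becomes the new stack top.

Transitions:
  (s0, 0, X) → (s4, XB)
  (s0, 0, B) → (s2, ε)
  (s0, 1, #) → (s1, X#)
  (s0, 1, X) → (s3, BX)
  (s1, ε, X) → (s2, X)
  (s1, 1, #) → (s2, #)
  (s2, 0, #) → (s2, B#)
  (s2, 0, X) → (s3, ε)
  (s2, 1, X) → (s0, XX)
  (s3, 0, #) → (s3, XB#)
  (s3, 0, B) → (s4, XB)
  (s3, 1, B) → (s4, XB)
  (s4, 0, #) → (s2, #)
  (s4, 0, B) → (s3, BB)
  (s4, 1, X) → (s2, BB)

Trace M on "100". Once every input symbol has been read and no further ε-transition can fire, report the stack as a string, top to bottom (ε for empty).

(s0, 100, #)
  read 1, top #: go to s1, push X# → (s1, 00, X#)
  ε-move, top X: go to s2, push X → (s2, 00, X#)
  read 0, top X: go to s3, push ε → (s3, 0, #)
  read 0, top #: go to s3, push XB# → (s3, ε, XB#)
All input consumed in state s3 with stack XB#.

XB#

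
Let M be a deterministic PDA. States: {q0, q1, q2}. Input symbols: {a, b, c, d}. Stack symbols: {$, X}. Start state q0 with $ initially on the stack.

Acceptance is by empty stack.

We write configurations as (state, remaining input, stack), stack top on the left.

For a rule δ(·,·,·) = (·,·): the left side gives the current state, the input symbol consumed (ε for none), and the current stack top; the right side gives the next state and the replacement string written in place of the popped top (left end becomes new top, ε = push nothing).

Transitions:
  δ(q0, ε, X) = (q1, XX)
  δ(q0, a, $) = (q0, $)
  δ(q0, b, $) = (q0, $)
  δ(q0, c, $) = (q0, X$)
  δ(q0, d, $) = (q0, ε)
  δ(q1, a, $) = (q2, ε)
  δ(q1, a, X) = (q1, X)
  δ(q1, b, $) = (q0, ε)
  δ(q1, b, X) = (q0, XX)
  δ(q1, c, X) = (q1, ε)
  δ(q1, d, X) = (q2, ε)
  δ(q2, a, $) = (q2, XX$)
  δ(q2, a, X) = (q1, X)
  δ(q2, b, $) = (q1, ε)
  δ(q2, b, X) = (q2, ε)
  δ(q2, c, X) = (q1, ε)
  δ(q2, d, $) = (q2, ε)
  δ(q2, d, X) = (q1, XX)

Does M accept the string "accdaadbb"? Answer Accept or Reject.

(q0, accdaadbb, $)
  read a, top $: go to q0, push $ → (q0, ccdaadbb, $)
  read c, top $: go to q0, push X$ → (q0, cdaadbb, X$)
  ε-move, top X: go to q1, push XX → (q1, cdaadbb, XX$)
  read c, top X: go to q1, push ε → (q1, daadbb, X$)
  read d, top X: go to q2, push ε → (q2, aadbb, $)
  read a, top $: go to q2, push XX$ → (q2, adbb, XX$)
  read a, top X: go to q1, push X → (q1, dbb, XX$)
  read d, top X: go to q2, push ε → (q2, bb, X$)
  read b, top X: go to q2, push ε → (q2, b, $)
  read b, top $: go to q1, push ε → (q1, ε, ε)
All input consumed and the stack is empty.

Accept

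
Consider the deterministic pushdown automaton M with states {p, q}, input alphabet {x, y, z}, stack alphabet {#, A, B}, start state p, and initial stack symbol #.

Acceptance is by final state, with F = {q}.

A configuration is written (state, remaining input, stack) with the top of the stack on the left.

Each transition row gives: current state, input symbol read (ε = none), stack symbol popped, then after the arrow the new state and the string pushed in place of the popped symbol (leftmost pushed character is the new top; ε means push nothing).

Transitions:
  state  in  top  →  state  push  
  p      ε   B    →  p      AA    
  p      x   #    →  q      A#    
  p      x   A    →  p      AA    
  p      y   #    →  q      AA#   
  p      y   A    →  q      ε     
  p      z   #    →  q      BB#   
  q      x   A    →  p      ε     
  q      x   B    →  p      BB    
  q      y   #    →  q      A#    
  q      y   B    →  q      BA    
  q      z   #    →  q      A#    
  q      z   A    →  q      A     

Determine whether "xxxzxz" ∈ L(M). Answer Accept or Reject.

Accept

(p, xxxzxz, #) ⊢ (q, xxzxz, A#) ⊢ (p, xzxz, #) ⊢ (q, zxz, A#) ⊢ (q, xz, A#) ⊢ (p, z, #) ⊢ (q, ε, BB#)
All input consumed; state q ∈ F.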